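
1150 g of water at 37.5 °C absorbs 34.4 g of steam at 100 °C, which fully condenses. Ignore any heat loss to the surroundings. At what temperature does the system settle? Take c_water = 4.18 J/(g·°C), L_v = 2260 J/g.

Sum of m c ΔT and latent-heat terms is zero:
condense steam: −34.4·2260 = −77744
  condensed water 100 °C→T: 143.79(T − 100)
  water warms: 1150·4.18·(T − 37.5) = 4807(T − 37.5)
4950.8 T = 77744 + 14379 + 180262 = 272386
T ≈ 55.02 °C (< 100 °C, so full condensation is consistent).

T_f ≈ 55.0 °C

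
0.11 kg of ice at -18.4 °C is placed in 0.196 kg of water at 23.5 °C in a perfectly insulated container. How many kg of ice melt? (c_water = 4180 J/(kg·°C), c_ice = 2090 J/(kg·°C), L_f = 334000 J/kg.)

m_melted ≈ 0.045 kg

Water can give up m c ΔT = 0.196×4180×23.5 = 19253 J before reaching 0 °C.
Warming the ice to 0 °C takes 0.11×2090×18.4 = 4230.2 J, leaving 15023 J for melting.
To melt every bit of ice: 0.11×334000 = 36740 J.
Since 15023 < 36740 J, not all the ice melts; equilibrium is at 0 °C.
m_melt = 15023 / L_f = 0.04498 kg.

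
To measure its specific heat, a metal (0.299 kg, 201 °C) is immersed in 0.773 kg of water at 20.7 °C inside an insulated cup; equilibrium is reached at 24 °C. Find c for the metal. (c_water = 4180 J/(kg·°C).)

c ≈ 201 J/(kg·°C)

Setting the total heat transfer to zero:
0.299×c×(24 − 201) + 0.773×4180×(24 − 20.7) = 0
-52.92 c = -10663
c = -10663/-52.92 ≈ 201.5 J/(kg·°C)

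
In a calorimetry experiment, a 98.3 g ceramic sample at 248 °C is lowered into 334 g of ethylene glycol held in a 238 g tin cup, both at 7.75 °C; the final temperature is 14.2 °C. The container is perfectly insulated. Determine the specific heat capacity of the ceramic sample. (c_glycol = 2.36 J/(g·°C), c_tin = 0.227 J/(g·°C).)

Setting the total heat transfer to zero:
98.3·c·(14.2 − 248) + 334·2.36·(14.2 − 7.75) + 238·0.227·(14.2 − 7.75) = 0
-22983 c = -5432.6
c = -5432.6/-22983 ≈ 0.2364 J/(g·°C)

c ≈ 0.236 J/(g·°C)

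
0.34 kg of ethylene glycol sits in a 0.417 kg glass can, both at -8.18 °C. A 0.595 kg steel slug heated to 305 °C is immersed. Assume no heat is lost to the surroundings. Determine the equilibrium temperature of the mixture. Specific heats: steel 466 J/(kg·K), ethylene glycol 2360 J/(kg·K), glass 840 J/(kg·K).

Conservation of energy gives ΣQ = 0:
0.595*466*(T − 305) + 0.34*2360*(T − (-8.18)) + 0.417*840*(T − (-8.18)) = 0
277.27(T − 305) + 802.4(T − (-8.18)) + 350.28(T − (-8.18)) = 0
1430 T = 75138
T = 75138 / 1430 = 52.5 °C

T_f ≈ 52.5 °C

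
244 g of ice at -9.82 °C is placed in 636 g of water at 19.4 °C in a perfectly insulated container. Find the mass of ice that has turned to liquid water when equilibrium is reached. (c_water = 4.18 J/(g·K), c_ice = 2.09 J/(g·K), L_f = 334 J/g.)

Heat available from the water dropping to 0 °C: 636×4.18×19.4 = 51575 J.
Warming the ice to 0 °C takes 244×2.09×9.82 = 5007.8 J, leaving 46567 J for melting.
Melting all 244 g of ice would need 244×334 = 81496 J.
Since 46567 < 81496 J, not all the ice melts; equilibrium is at 0 °C.
Mass melted = 46567/334 ≈ 139.4 g.

m_melted ≈ 139 g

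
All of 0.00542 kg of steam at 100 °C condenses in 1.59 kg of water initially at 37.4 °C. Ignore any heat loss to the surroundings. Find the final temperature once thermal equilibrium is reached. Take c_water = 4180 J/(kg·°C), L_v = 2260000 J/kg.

Sum of m c ΔT and latent-heat terms is zero:
condense steam: −0.00542·2260000 = −12249
  condensate cools 100→T: 0.00542·4180·(T − 100) = 22.66(T − 100)
  original water: 6646.2(T − 37.4)
6668.9 T = 12249 + 2265.6 + 248568 = 263083
T ≈ 39.45 °C (< 100 °C, so full condensation is consistent).

T_f ≈ 39.4 °C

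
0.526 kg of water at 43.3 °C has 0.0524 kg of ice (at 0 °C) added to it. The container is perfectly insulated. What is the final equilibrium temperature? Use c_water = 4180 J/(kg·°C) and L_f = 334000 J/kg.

Setting the total heat transfer to zero:
fusion: m_ice L_f = 0.0524×334000 = 17502
  warm the meltwater: 219.03 T
  water cools: 0.526×4180×(T − 43.3) = 2198.7(T − 43.3)
2417.7 T = 95203 − 17502 = 77701
T ≈ 32.14 °C. Since T > 0 °C, the all-ice-melts assumption holds.

T_f ≈ 32.1 °C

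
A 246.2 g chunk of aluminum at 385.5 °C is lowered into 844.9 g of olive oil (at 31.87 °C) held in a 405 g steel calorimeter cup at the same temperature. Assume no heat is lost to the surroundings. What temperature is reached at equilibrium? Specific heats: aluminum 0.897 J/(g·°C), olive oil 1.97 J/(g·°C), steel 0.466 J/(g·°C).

Energy conservation, ΣQ = 0:
246.2*0.897*(T − 385.5) + 844.9*1.97*(T − 31.87) + 405*0.466*(T − 31.87) = 0
220.84(T − 385.5) + 1664.5(T − 31.87) + 188.73(T − 31.87) = 0
2074 T = 144195
T = 144195/2074 ≈ 69.52 °C

T_f ≈ 69.5 °C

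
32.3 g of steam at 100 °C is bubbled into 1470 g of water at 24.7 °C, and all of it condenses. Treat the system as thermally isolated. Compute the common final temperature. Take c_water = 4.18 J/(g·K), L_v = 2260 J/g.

Setting the total heat transfer to zero:
steam→water at 100 °C releases m L_v = 32.3·2260 = 72998
  condensate cools 100→T: 32.3·4.18·(T − 100) = 135.01(T − 100)
  original water: 6144.6(T − 24.7)
6279.6 T = 72998 + 13501 + 151772 = 238271
T ≈ 37.94 °C (< 100 °C, so full condensation is consistent).

T_f ≈ 37.9 °C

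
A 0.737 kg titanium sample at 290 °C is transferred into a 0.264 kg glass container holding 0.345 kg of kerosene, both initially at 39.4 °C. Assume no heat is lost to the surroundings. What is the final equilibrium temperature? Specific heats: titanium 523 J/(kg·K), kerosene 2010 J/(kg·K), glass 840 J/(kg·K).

T_f ≈ 113.7 °C

Setting the total heat transfer to zero:
0.737·523·(T − 290) + 0.345·2010·(T − 39.4) + 0.264·840·(T − 39.4) = 0
1300.7 T = 147840
T ≈ 113.67 °C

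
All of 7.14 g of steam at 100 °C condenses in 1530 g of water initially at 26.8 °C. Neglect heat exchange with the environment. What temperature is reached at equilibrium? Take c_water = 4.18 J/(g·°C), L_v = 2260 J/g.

Sum of m c ΔT and latent-heat terms is zero:
latent heat released on condensation: 7.14×2260 = 16136
  condensed water 100 °C→T: 29.85(T − 100)
  original water: 6395.4(T − 26.8)
6425.2 T = 16136 + 2984.5 + 171397 = 190518
T ≈ 29.65 °C (< 100 °C, so full condensation is consistent).

T_f ≈ 29.7 °C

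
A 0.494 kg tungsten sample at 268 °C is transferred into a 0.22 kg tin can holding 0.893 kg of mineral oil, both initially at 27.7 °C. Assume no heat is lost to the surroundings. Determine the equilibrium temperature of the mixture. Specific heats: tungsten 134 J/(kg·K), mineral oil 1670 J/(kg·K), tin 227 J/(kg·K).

Conservation of energy gives ΣQ = 0:
0.494*134*(T − 268) + 0.893*1670*(T − 27.7) + 0.22*227*(T − 27.7) = 0
(66.2 + 1491.3 + 49.94) T = 66.2*268 + 1491.3*27.7 + 49.94*27.7
T ≈ 37.60 °C

T_f ≈ 37.6 °C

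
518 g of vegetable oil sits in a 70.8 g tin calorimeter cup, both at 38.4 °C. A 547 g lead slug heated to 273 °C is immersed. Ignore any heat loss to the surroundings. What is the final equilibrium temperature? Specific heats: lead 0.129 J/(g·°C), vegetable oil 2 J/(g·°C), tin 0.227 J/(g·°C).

T_f ≈ 53.1 °C

Setting the total heat transfer to zero:
547×0.129×(T − 273) + 518×2×(T − 38.4) + 70.8×0.227×(T − 38.4) = 0
70.56(T − 273) + 1036(T − 38.4) + 16.07(T − 38.4) = 0
(70.56 + 1036 + 16.07) T = 70.56×273 + 1036×38.4 + 16.07×38.4
T ≈ 53.15 °C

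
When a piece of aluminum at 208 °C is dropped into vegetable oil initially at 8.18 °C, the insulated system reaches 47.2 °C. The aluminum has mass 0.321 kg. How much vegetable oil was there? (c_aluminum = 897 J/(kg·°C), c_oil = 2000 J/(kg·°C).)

m ≈ 0.593 kg

Heat lost by the aluminum = heat gained by the oil:
0.321·897·(208 − 47.2) = m·2000·(47.2 − 8.18)
78040 m = 46300  ⇒  m ≈ 0.5933 kg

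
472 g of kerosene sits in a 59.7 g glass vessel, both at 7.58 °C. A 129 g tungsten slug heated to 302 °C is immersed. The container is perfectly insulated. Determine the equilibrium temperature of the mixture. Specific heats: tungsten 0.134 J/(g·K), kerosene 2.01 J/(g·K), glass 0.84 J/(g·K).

Net heat exchanged in the isolated system is zero:
129×0.134×(T − 302) + 472×2.01×(T − 7.58) + 59.7×0.84×(T − 7.58) = 0
17.29(T − 302) + 948.72(T − 7.58) + 50.15(T − 7.58) = 0
(17.29 + 948.72 + 50.15) T = 17.29×302 + 948.72×7.58 + 50.15×7.58
T ≈ 12.59 °C

T_f ≈ 12.6 °C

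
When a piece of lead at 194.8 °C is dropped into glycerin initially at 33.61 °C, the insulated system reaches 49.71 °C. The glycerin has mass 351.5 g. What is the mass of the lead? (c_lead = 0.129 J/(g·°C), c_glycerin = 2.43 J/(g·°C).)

m ≈ 735 g

|Q_lead| = |Q_glycerin|:
m×0.129×(194.8 − 49.71) = 351.5×2.43×(49.71 − 33.61)
18.72 m = 13752  ⇒  m ≈ 734.7 g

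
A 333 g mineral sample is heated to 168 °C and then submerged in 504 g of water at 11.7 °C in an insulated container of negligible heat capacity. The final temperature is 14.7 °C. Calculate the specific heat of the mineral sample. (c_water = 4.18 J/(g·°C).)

c ≈ 0.124 J/(g·°C)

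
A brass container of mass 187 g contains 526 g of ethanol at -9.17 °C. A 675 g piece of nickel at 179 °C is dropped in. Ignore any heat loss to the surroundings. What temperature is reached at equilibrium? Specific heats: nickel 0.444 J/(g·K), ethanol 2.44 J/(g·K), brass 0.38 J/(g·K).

T_f ≈ 24.9 °C

Taking heat into each body as positive, Σ m c ΔT = 0:
675×0.444×(T − 179) + 526×2.44×(T − (-9.17)) + 187×0.38×(T − (-9.17)) = 0
1654.2 T = 41226
T = 41226 / 1654.2 = 24.9 °C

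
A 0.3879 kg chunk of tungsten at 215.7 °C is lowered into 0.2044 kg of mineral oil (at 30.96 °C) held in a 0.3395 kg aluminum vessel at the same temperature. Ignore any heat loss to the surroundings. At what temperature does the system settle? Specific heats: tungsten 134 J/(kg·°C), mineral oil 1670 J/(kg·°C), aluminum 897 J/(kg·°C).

Setting the total heat transfer to zero:
0.3879×134×(T − 215.7) + 0.2044×1670×(T − 30.96) + 0.3395×897×(T − 30.96) = 0
51.98(T − 215.7) + 341.35(T − 30.96) + 304.53(T − 30.96) = 0
(51.98 + 341.35 + 304.53) T = 51.98×215.7 + 341.35×30.96 + 304.53×30.96
T ≈ 44.72 °C

T_f ≈ 44.7 °C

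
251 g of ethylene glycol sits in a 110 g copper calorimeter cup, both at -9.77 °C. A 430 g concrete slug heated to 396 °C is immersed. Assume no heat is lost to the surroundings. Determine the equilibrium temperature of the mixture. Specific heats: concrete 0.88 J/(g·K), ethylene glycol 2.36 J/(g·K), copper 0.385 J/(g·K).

Heat gained plus heat lost sum to zero:
430·0.88·(T − 396) + 251·2.36·(T − (-9.77)) + 110·0.385·(T − (-9.77)) = 0
(378.4 + 592.36 + 42.35) T = 378.4·396 + 592.36·(-9.77) + 42.35·(-9.77)
T = 143645/1013.1 ≈ 141.79 °C

T_f ≈ 141.8 °C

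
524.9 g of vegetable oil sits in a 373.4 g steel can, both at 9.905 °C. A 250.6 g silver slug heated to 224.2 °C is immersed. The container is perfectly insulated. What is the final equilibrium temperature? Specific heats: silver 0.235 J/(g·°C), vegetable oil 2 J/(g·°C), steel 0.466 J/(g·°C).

T_f ≈ 19.7 °C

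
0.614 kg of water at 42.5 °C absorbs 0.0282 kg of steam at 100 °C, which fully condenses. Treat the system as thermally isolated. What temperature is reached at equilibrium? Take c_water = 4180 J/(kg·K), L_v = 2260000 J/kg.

T_f ≈ 68.8 °C

Let T be the final temperature. ΣQ_i = 0:
latent heat released on condensation: 0.0282×2260000 = 63732
  condensate cools 100→T: 0.0282×4180×(T − 100) = 117.88(T − 100)
  water warms: 0.614×4180×(T − 42.5) = 2566.5(T − 42.5)
2684.4 T = 63732 + 11788 + 109077 = 184597
T ≈ 68.77 °C, under the boiling point, so the assumption holds.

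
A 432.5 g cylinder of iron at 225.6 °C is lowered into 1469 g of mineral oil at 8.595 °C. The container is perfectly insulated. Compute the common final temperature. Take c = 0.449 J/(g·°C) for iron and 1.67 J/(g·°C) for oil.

T_f ≈ 24.5 °C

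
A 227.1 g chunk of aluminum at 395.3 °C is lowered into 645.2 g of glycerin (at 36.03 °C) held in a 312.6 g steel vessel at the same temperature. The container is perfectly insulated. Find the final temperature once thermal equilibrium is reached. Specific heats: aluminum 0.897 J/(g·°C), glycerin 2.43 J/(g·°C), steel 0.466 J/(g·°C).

T_f ≈ 74.2 °C

Let T be the final temperature. ΣQ_i = 0:
227.1·0.897·(T − 395.3) + 645.2·2.43·(T − 36.03) + 312.6·0.466·(T − 36.03) = 0
203.71(T − 395.3) + 1567.8(T − 36.03) + 145.67(T − 36.03) = 0
(203.71 + 1567.8 + 145.67) T = 203.71·395.3 + 1567.8·36.03 + 145.67·36.03
T ≈ 74.20 °C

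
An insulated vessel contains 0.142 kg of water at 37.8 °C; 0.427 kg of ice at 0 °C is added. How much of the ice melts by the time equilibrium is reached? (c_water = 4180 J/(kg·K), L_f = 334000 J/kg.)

Cooling the water to 0 °C releases 0.142·4180·37.8 = 22437 J.
To melt every bit of ice: 0.427·334000 = 142618 J.
Since 22437 < 142618 J, not all the ice melts; equilibrium is at 0 °C.
Mass melted = 22437/334000 ≈ 0.06718 kg.

m_melted ≈ 0.0672 kg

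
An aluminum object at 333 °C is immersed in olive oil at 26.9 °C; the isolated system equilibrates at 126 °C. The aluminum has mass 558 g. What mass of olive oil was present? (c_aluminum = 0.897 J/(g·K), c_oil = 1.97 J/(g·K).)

Heat lost by the aluminum = heat gained by the oil:
558·0.897·(333 − 126) = m·1.97·(126 − 26.9)
195.23 m = 103609  ⇒  m ≈ 530.7 g

m ≈ 531 g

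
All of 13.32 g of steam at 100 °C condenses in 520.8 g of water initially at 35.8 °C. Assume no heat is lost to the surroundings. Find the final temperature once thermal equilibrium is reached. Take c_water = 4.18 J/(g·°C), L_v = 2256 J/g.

Conservation of energy gives ΣQ = 0:
latent heat released on condensation: 13.32·2256 = 30050; condensed water 100 °C→T: 55.68(T − 100); original water: 2176.9(T − 35.8)
2232.6 T = 30050 + 5567.8 + 77935 = 113552
T ≈ 50.86 °C, under the boiling point, so the assumption holds.

T_f ≈ 50.9 °C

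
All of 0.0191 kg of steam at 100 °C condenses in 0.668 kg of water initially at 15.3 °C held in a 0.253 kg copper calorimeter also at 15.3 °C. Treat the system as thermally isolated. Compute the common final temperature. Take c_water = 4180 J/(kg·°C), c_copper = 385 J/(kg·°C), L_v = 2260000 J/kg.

T_f ≈ 32.1 °C

Energy conservation, ΣQ = 0:
condense steam: −0.0191×2260000 = −43166
  condensate cools 100→T: 0.0191×4180×(T − 100) = 79.84(T − 100)
  water warms: 0.668×4180×(T − 15.3) = 2792.2(T − 15.3)
  cup: 97.41(T − 15.3)
2969.5 T = 43166 + 7983.8 + 44212 = 95361
T ≈ 32.11 °C (< 100 °C, so full condensation is consistent).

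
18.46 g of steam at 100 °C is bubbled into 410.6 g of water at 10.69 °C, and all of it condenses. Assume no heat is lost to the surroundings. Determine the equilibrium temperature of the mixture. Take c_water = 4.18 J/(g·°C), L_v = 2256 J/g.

Let T be the final temperature. ΣQ_i = 0:
latent heat released on condensation: 18.46×2256 = 41646
  condensate cools 100→T: 18.46×4.18×(T − 100) = 77.16(T − 100)
  water warms: 410.6×4.18×(T − 10.69) = 1716.3(T − 10.69)
1793.5 T = 41646 + 7716.3 + 18347 = 67709
T ≈ 37.75 °C — below 100 °C, confirming all the steam condensed.

T_f ≈ 37.8 °C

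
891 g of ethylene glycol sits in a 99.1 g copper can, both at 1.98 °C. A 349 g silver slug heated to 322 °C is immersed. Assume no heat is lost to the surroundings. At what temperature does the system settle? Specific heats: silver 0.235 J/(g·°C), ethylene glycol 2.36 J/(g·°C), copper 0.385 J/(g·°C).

T_f ≈ 13.8 °C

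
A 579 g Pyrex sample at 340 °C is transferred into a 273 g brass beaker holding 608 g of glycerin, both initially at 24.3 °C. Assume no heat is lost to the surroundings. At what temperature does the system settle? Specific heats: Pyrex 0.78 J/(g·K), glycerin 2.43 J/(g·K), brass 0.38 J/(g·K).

T_f ≈ 94.4 °C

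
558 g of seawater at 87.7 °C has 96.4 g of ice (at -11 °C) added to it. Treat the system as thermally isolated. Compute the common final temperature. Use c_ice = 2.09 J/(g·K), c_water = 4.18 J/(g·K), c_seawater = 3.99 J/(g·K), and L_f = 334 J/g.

Heat gained plus heat lost sum to zero:
ice -11→0 °C: 96.4×2.09×11 = 2216.2
  latent heat to melt: 96.4×334 = 32198
  meltwater 0→T: 96.4×4.18×T = 402.95 T
  seawater cools: 558×3.99×(T − 87.7) = 2226.4(T − 87.7)
2629.4 T = 195257 − 34414 = 160843
T ≈ 61.17 °C — above 0 °C, consistent with complete melting.

T_f ≈ 61.2 °C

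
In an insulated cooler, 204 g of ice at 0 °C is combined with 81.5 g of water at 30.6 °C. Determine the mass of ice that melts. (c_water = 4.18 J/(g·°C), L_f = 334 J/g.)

Water can give up m c ΔT = 81.5×4.18×30.6 = 10425 J before reaching 0 °C.
To melt every bit of ice: 204×334 = 68136 J.
10425 J < 68136 J, so only part of the ice melts and the system sits at 0 °C.
m_melt = 10425 / L_f = 31.21 g.

m_melted ≈ 31.2 g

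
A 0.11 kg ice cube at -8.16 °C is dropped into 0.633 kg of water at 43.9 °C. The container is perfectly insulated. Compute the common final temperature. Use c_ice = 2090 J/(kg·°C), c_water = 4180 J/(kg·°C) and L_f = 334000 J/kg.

T_f ≈ 25.0 °C

Setting the total heat transfer to zero:
ice -8.16→0 °C: 0.11×2090×8.16 = 1876; latent heat to melt: 0.11×334000 = 36740; warm the meltwater: 459.8 T; water: 2645.9(T − 43.9)
3105.7 T = 116157 − 38616 = 77541
T ≈ 24.97 °C — above 0 °C, consistent with complete melting.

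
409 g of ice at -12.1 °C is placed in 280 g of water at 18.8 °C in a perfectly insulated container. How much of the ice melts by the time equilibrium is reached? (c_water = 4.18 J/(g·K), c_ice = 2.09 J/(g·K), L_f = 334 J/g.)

Heat available from the water dropping to 0 °C: 280·4.18·18.8 = 22004 J.
Of that, 409·2.09·12.1 = 10343 J goes to bring the ice to 0 °C, leaving 11660 J.
Melting all 409 g of ice would need 409·334 = 136606 J.
11660 J < 136606 J, so only part of the ice melts and the system sits at 0 °C.
Mass melted = 11660/334 ≈ 34.91 g.

m_melted ≈ 34.9 g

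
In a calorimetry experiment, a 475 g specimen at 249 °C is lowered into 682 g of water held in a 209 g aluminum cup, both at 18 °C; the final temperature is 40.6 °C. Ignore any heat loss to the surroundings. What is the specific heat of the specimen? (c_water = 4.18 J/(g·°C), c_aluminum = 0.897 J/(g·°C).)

Net heat exchanged in the isolated system is zero:
475·c·(40.6 − 249) + 682·4.18·(40.6 − 18) + 209·0.897·(40.6 − 18) = 0
-98990 c = -68664
c = -68664/-98990 ≈ 0.6936 J/(g·°C)

c ≈ 0.694 J/(g·°C)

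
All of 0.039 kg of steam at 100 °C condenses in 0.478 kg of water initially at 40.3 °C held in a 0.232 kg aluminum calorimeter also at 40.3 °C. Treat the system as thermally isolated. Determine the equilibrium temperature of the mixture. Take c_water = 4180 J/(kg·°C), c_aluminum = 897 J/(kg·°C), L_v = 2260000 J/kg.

T_f ≈ 81.6 °C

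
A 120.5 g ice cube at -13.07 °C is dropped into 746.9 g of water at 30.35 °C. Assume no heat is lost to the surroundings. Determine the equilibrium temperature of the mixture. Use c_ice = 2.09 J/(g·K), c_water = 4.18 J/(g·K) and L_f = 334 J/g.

Let T be the final temperature. ΣQ_i = 0:
ice -13.07→0 °C: 120.5×2.09×13.07 = 3291.6; latent heat to melt: 120.5×334 = 40247; warm the meltwater: 503.69 T; water cools: 746.9×4.18×(T − 30.35) = 3122(T − 30.35)
3625.7 T = 94754 − 43539 = 51215
T ≈ 14.13 °C. Since T > 0 °C, the all-ice-melts assumption holds.

T_f ≈ 14.1 °C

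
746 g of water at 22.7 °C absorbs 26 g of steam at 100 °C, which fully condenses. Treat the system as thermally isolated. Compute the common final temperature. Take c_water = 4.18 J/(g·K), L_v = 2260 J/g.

T_f ≈ 43.5 °C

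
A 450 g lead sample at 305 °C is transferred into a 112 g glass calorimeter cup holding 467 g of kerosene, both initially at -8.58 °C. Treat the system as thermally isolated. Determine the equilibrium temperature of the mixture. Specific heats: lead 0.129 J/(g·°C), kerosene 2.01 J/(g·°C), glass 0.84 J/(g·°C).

T_f ≈ 8.1 °C

T_f is the heat-capacity-weighted average of the initial temperatures:
T_f = (58.05*305 + 938.67*(-8.58) + 94.08*(-8.58)) / (58.05 + 938.67 + 94.08)
    = 8844.3 / 1090.8 ≈ 8.11 °C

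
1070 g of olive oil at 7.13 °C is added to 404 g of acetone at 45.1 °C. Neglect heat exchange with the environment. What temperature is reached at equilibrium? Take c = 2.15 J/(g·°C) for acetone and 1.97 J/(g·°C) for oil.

T_f ≈ 18.2 °C

Taking heat into each body as positive, Σ m c ΔT = 0:
404·2.15·(T − 45.1) + 1070·1.97·(T − 7.13) = 0
(868.6 + 2107.9) T = 868.6·45.1 + 2107.9·7.13
T = 54203/2976.5 ≈ 18.21 °C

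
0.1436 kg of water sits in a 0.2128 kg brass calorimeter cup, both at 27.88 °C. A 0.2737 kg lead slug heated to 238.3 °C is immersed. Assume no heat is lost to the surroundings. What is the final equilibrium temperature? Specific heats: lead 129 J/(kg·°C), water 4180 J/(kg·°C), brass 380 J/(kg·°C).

T_f = Σ m_i c_i T_i / Σ m_i c_i:
T_f = (35.31×238.3 + 600.25×27.88 + 80.86×27.88) / (35.31 + 600.25 + 80.86)
    = 27403 / 716.42 ≈ 38.25 °C

T_f ≈ 38.3 °C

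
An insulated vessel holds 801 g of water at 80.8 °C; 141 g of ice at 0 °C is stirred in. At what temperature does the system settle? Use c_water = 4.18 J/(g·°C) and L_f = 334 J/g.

T_f ≈ 56.7 °C

Energy conservation, ΣQ = 0:
fusion: m_ice L_f = 141·334 = 47094; warm the meltwater: 589.38 T; water cools: 801·4.18·(T − 80.8) = 3348.2(T − 80.8)
3937.6 T = 270533 − 47094 = 223439
T ≈ 56.75 °C. Since T > 0 °C, the all-ice-melts assumption holds.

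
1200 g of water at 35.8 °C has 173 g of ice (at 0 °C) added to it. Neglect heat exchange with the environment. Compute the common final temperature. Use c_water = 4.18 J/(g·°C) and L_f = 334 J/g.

Conservation of energy gives ΣQ = 0:
fusion: m_ice L_f = 173·334 = 57782
  warm the meltwater: 723.14 T
  water: 5016(T − 35.8)
5739.1 T = 179573 − 57782 = 121791
T ≈ 21.22 °C (positive, so assuming full melt was valid).

T_f ≈ 21.2 °C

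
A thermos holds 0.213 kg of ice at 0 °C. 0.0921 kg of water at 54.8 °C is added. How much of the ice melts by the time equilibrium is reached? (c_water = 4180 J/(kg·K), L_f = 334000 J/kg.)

m_melted ≈ 0.0632 kg

Heat available from the water dropping to 0 °C: 0.0921×4180×54.8 = 21097 J.
To melt every bit of ice: 0.213×334000 = 71142 J.
21097 J < 71142 J, so only part of the ice melts and the system sits at 0 °C.
m_melted×334000 = 21097  ⇒  m_melted ≈ 0.06316 kg.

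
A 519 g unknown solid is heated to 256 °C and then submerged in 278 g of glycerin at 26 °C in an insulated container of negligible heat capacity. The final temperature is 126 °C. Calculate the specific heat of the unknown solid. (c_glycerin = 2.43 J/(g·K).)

m_s c (T_s − T_f) = m_glycerin c_glycerin (T_f − T_0):
519×c×(256 − 126) = 278×2.43×(126 − 26)
67470 c = 67554  ⇒  c ≈ 1.001 J/(g·K)

c ≈ 1 J/(g·K)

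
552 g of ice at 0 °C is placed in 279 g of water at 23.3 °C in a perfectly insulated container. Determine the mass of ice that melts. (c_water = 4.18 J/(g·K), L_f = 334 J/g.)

Water can give up m c ΔT = 279·4.18·23.3 = 27173 J before reaching 0 °C.
Melting all 552 g of ice would need 552·334 = 184368 J.
That's not enough to melt it all — equilibrium is at 0 °C with ice remaining.
m_melted·334 = 27173  ⇒  m_melted ≈ 81.36 g.

m_melted ≈ 81.4 g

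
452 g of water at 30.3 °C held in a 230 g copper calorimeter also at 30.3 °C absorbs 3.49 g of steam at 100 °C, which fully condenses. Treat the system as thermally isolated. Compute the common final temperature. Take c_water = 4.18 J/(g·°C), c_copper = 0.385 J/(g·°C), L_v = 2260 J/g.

Heat gained plus heat lost sum to zero:
condense steam: −3.49×2260 = −7887.4
  condensed water 100 °C→T: 14.59(T − 100)
  original water: 1889.4(T − 30.3)
  cup: 88.55(T − 30.3)
1992.5 T = 7887.4 + 1458.8 + 59931 = 69277
T ≈ 34.77 °C (< 100 °C, so full condensation is consistent).

T_f ≈ 34.8 °C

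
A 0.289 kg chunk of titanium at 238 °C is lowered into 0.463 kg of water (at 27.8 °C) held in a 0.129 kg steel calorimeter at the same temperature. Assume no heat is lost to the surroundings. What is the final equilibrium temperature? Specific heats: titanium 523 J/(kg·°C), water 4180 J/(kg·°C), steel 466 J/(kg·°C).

T_f ≈ 42.6 °C

With ΣQ=0 the equilibrium temperature is the m·c-weighted mean:
T_f = (151.15×238 + 1935.3×27.8 + 60.11×27.8) / (151.15 + 1935.3 + 60.11)
    = 91447 / 2146.6 ≈ 42.60 °C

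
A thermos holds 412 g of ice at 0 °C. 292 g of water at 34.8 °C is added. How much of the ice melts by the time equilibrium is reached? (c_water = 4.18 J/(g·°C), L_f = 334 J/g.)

Cooling the water to 0 °C releases 292×4.18×34.8 = 42475 J.
To melt every bit of ice: 412×334 = 137608 J.
Since 42475 < 137608 J, not all the ice melts; equilibrium is at 0 °C.
Mass melted = 42475/334 ≈ 127.2 g.

m_melted ≈ 127 g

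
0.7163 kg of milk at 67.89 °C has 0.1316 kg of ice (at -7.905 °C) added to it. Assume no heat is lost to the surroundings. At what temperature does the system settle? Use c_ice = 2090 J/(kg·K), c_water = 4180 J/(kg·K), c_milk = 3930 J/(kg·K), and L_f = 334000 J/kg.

T_f ≈ 43.1 °C

Energy balance with sensible and latent terms:
ice -7.905→0 °C: 0.1316·2090·7.905 = 2174.2
  fusion: m_ice L_f = 0.1316·334000 = 43954
  warm the meltwater: 550.09 T
  milk cools: 0.7163·3930·(T − 67.89) = 2815.1(T − 67.89)
3365.1 T = 191114 − 46129 = 144986
T ≈ 43.08 °C. Since T > 0 °C, the all-ice-melts assumption holds.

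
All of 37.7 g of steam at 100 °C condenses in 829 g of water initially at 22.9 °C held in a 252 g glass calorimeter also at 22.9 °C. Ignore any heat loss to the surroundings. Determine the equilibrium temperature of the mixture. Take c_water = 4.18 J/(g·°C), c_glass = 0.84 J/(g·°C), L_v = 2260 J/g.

T_f ≈ 48.3 °C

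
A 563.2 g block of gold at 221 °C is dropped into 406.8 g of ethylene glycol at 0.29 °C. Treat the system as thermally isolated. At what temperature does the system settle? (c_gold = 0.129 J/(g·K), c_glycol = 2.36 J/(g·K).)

T_f ≈ 15.8 °C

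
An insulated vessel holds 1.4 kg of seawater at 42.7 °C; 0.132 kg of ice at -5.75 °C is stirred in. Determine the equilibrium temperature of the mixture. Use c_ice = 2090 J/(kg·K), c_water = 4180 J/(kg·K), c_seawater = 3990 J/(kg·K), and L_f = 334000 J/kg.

T_f ≈ 31.4 °C

Energy conservation, ΣQ = 0:
warm ice to 0 °C: 0.132×2090×(0 − (-5.75)) = 1586.3; fusion: m_ice L_f = 0.132×334000 = 44088; meltwater 0→T: 0.132×4180×T = 551.76 T; seawater cools: 1.4×3990×(T − 42.7) = 5586(T − 42.7)
6137.8 T = 238522 − 45674 = 192848
T ≈ 31.42 °C — above 0 °C, consistent with complete melting.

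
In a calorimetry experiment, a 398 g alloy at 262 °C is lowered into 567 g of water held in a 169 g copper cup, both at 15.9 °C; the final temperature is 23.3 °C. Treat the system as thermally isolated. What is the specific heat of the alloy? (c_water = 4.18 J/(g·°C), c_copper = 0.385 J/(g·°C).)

Net heat exchanged in the isolated system is zero:
398×c×(23.3 − 262) + 567×4.18×(23.3 − 15.9) + 169×0.385×(23.3 − 15.9) = 0
-95003 c = -18020
c = -18020/-95003 ≈ 0.1897 J/(g·°C)

c ≈ 0.19 J/(g·°C)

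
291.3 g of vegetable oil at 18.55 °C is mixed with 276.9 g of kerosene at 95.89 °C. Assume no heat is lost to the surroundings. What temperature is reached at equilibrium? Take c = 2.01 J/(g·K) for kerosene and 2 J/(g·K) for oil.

With ΣQ=0 the equilibrium temperature is the m·c-weighted mean:
T_f = (556.57·95.89 + 582.6·18.55) / (556.57 + 582.6)
    = 64177 / 1139.2 ≈ 56.34 °C

T_f ≈ 56.3 °C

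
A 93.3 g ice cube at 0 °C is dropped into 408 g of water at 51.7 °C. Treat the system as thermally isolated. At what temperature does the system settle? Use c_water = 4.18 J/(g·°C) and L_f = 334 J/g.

T_f ≈ 27.2 °C

Heat gained plus heat lost sum to zero:
latent heat to melt: 93.3×334 = 31162
  warm the meltwater: 389.99 T
  water: 1705.4(T − 51.7)
2095.4 T = 88171 − 31162 = 57009
T ≈ 27.21 °C. Since T > 0 °C, the all-ice-melts assumption holds.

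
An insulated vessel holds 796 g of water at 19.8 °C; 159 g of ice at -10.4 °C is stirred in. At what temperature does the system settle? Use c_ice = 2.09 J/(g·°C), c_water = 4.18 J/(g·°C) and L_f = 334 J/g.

Heat gained plus heat lost sum to zero:
warm ice to 0 °C: 159·2.09·(0 − (-10.4)) = 3456
  melt ice: 159·334 = 53106
  meltwater 0→T: 159·4.18·T = 664.62 T
  water: 3327.3(T − 19.8)
3991.9 T = 65880 − 56562 = 9318.1
T ≈ 2.33 °C (positive, so assuming full melt was valid).

T_f ≈ 2.3 °C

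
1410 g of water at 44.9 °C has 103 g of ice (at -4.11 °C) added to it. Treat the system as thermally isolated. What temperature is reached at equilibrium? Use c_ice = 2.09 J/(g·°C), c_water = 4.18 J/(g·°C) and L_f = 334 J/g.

T_f ≈ 36.3 °C

Energy conservation, ΣQ = 0:
warm ice to 0 °C: 103×2.09×(0 − (-4.11)) = 884.76; fusion: m_ice L_f = 103×334 = 34402; warm the meltwater: 430.54 T; water cools: 1410×4.18×(T − 44.9) = 5893.8(T − 44.9)
6324.3 T = 264632 − 35287 = 229345
T ≈ 36.26 °C — above 0 °C, consistent with complete melting.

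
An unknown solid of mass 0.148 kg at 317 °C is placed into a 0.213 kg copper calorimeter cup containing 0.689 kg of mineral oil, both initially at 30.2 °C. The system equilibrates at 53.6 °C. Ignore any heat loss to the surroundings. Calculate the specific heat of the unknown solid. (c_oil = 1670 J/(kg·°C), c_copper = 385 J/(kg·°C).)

c ≈ 740 J/(kg·°C)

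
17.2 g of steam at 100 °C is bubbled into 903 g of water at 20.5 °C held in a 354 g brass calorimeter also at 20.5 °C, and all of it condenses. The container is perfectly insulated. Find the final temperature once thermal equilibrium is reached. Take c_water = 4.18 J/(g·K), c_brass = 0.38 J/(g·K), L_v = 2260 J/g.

T_f ≈ 31.7 °C

Taking heat into each body as positive, Σ m c ΔT = 0:
steam→water at 100 °C releases m L_v = 17.2×2260 = 38872; condensate cools 100→T: 17.2×4.18×(T − 100) = 71.9(T − 100); water warms: 903×4.18×(T − 20.5) = 3774.5(T − 20.5); brass cup: 354×0.38×(T − 20.5) = 134.52(T − 20.5)
3981 T = 38872 + 7189.6 + 80136 = 126197
T ≈ 31.70 °C (< 100 °C, so full condensation is consistent).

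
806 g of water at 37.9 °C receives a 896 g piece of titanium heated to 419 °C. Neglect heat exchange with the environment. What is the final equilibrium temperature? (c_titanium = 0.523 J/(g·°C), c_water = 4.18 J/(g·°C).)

T_f ≈ 84.4 °C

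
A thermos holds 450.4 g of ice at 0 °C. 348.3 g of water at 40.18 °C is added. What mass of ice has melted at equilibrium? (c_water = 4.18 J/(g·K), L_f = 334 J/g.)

Heat available from the water dropping to 0 °C: 348.3×4.18×40.18 = 58498 J.
Melting all 450.4 g of ice would need 450.4×334 = 150434 J.
58498 J < 150434 J, so only part of the ice melts and the system sits at 0 °C.
m_melted×334 = 58498  ⇒  m_melted ≈ 175.1 g.

m_melted ≈ 175 g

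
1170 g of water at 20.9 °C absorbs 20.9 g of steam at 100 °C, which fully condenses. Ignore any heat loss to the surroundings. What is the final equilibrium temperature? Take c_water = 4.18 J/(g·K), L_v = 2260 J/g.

T_f ≈ 31.8 °C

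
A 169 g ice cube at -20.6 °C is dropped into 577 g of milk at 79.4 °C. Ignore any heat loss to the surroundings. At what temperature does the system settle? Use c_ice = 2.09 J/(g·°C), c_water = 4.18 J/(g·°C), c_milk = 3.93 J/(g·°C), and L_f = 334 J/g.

Sum of m c ΔT and latent-heat terms is zero:
warm ice to 0 °C: 169×2.09×(0 − (-20.6)) = 7276.1
  latent heat to melt: 169×334 = 56446
  warm the meltwater: 706.42 T
  milk: 2267.6(T − 79.4)
2974 T = 180048 − 63722 = 116326
T ≈ 39.11 °C — above 0 °C, consistent with complete melting.

T_f ≈ 39.1 °C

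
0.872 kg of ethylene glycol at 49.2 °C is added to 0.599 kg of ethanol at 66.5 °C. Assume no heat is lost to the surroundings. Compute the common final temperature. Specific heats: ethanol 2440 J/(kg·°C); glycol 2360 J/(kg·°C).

T_f ≈ 56.4 °C

T_f = Σ m_i c_i T_i / Σ m_i c_i:
T_f = (1461.6·66.5 + 2057.9·49.2) / (1461.6 + 2057.9)
    = 198443 / 3519.5 ≈ 56.38 °C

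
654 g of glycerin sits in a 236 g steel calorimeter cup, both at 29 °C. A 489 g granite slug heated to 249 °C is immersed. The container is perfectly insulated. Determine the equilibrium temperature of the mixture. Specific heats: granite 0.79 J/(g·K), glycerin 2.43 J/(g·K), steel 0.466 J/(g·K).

T_f ≈ 69.8 °C

Let T be the final temperature. ΣQ_i = 0:
489×0.79×(T − 249) + 654×2.43×(T − 29) + 236×0.466×(T − 29) = 0
386.31(T − 249) + 1589.2(T − 29) + 109.98(T − 29) = 0
2085.5 T = 145468
T = 145468/2085.5 ≈ 69.75 °C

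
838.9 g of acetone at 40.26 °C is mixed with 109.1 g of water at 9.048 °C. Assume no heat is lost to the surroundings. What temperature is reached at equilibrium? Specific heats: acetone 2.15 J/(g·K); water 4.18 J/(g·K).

T_f ≈ 34.0 °C

|Q_acetone| = |Q_water|:
838.9·2.15·(40.26 − T) = 109.1·4.18·(T − 9.048)
1803.6(40.26 − T) = 456.04(T − 9.048)
2259.7 T = 76741  ⇒  T ≈ 33.96 °C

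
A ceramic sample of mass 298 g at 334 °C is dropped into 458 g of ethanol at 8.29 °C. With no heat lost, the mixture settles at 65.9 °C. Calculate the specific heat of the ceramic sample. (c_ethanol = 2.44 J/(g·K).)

c ≈ 0.806 J/(g·K)

Conservation of energy gives ΣQ = 0:
298×c×(65.9 − 334) + 458×2.44×(65.9 − 8.29) = 0
-79894 c = -64380
c = -64380/-79894 ≈ 0.8058 J/(g·K)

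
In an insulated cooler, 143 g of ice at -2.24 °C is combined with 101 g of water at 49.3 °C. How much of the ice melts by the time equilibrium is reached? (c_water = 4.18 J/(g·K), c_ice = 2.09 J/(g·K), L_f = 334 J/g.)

Cooling the water to 0 °C releases 101×4.18×49.3 = 20813 J.
Of that, 143×2.09×2.24 = 669.47 J goes to bring the ice to 0 °C, leaving 20144 J.
Melting all 143 g of ice would need 143×334 = 47762 J.
20144 J < 47762 J, so only part of the ice melts and the system sits at 0 °C.
m_melted×334 = 20144  ⇒  m_melted ≈ 60.31 g.

m_melted ≈ 60.3 g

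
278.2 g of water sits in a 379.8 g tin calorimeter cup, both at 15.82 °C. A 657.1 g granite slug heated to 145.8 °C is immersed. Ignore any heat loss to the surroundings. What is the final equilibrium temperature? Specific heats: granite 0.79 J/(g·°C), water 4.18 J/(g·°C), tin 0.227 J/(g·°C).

T_f ≈ 54.0 °C

Conservation of energy gives ΣQ = 0:
657.1*0.79*(T − 145.8) + 278.2*4.18*(T − 15.82) + 379.8*0.227*(T − 15.82) = 0
(519.11 + 1162.9 + 86.21) T = 519.11*145.8 + 1162.9*15.82 + 86.21*15.82
T ≈ 53.98 °C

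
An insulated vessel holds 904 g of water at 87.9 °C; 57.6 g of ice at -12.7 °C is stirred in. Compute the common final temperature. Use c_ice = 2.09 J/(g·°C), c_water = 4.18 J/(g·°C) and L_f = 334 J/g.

Sum of m c ΔT and latent-heat terms is zero:
ice -12.7→0 °C: 57.6×2.09×12.7 = 1528.9
  fusion: m_ice L_f = 57.6×334 = 19238
  meltwater 0→T: 57.6×4.18×T = 240.77 T
  water: 3778.7(T − 87.9)
4019.5 T = 332149 − 20767 = 311382
T ≈ 77.47 °C. Since T > 0 °C, the all-ice-melts assumption holds.

T_f ≈ 77.5 °C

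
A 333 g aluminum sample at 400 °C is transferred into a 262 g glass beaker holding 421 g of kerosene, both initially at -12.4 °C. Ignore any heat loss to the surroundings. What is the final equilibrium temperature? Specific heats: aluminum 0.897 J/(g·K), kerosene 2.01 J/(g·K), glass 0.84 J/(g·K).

T_f ≈ 77.8 °C

T_f = Σ m_i c_i T_i / Σ m_i c_i:
T_f = (298.7·400 + 846.21·(-12.4) + 220.08·(-12.4)) / (298.7 + 846.21 + 220.08)
    = 106258 / 1365 ≈ 77.85 °C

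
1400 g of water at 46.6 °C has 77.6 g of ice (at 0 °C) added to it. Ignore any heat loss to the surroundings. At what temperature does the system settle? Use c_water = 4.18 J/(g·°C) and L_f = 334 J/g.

T_f ≈ 40.0 °C

Conservation of energy gives ΣQ = 0:
latent heat to melt: 77.6·334 = 25918; warm the meltwater: 324.37 T; water cools: 1400·4.18·(T − 46.6) = 5852(T − 46.6)
6176.4 T = 272703 − 25918 = 246785
T ≈ 39.96 °C (positive, so assuming full melt was valid).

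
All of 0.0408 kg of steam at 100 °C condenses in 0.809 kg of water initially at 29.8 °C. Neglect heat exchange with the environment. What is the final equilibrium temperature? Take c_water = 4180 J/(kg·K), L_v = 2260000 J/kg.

T_f ≈ 59.1 °C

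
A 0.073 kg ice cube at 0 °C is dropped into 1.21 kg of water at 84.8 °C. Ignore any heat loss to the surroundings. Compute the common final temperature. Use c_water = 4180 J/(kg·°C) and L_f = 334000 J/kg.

T_f ≈ 75.4 °C

Sum of m c ΔT and latent-heat terms is zero:
fusion: m_ice L_f = 0.073×334000 = 24382; meltwater 0→T: 0.073×4180×T = 305.14 T; water: 5057.8(T − 84.8)
5362.9 T = 428901 − 24382 = 404519
T ≈ 75.43 °C. Since T > 0 °C, the all-ice-melts assumption holds.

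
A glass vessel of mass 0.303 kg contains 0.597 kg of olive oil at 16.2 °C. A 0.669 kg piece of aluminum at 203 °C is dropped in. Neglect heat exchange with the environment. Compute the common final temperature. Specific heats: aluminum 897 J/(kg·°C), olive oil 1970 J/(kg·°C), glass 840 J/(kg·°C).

Setting the total heat transfer to zero:
0.669×897×(T − 203) + 0.597×1970×(T − 16.2) + 0.303×840×(T − 16.2) = 0
(600.09 + 1176.1 + 254.52) T = 600.09×203 + 1176.1×16.2 + 254.52×16.2
T = 144995 / 2030.7 = 71.4 °C

T_f ≈ 71.4 °C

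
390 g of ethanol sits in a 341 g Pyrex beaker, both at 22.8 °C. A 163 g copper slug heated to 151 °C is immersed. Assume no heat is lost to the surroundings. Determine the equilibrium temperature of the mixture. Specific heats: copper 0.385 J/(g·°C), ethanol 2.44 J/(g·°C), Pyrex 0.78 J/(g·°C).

With ΣQ=0 the equilibrium temperature is the m·c-weighted mean:
T_f = (62.76*151 + 951.6*22.8 + 265.98*22.8) / (62.76 + 951.6 + 265.98)
    = 37237 / 1280.3 ≈ 29.08 °C

T_f ≈ 29.1 °C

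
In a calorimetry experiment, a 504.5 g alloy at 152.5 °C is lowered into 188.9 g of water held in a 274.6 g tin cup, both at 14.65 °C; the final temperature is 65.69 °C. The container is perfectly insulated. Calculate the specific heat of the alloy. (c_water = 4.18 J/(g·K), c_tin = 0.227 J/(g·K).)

c ≈ 0.993 J/(g·K)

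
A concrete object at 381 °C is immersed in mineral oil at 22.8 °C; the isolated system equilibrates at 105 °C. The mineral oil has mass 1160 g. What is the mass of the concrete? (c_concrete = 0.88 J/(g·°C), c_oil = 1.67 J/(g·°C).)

Heat gained plus heat lost sum to zero:
m×0.88×(105 − 381) + 1160×1.67×(105 − 22.8) = 0
-242.88 m = -159238
m = -159238/-242.88 ≈ 655.6 g

m ≈ 656 g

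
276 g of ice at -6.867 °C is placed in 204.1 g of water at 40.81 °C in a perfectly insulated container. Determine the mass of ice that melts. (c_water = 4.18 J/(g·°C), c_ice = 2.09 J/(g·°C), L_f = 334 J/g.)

m_melted ≈ 92.4 g

Water can give up m c ΔT = 204.1×4.18×40.81 = 34817 J before reaching 0 °C.
Of that, 276×2.09×6.867 = 3961.2 J goes to bring the ice to 0 °C, leaving 30855 J.
Fully melting the ice requires m_ice L_f = 276×334 = 92184 J.
That's not enough to melt it all — equilibrium is at 0 °C with ice remaining.
Mass melted = 30855/334 ≈ 92.38 g.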